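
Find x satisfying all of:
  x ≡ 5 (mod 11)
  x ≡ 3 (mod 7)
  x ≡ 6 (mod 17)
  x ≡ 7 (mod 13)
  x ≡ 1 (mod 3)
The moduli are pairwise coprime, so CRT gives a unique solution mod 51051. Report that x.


Product of moduli M = 11 · 7 · 17 · 13 · 3 = 51051.
Merge one congruence at a time:
  Start: x ≡ 5 (mod 11).
  Combine with x ≡ 3 (mod 7); new modulus lcm = 77.
    Write x = 5 + 11·t and substitute into x ≡ 3 (mod 7): 11·t ≡ 3 − 5 = -2 (mod 7).
    Reduce coefficients mod 7: 4·t ≡ 5 (mod 7).
    The inverse of 4 mod 7 is 2 (since 4·2 = 8 = 1·7 + 1), so t ≡ 2·5 = 10 ≡ 3 (mod 7).
    Then x = 5 + 11·3 = 38, valid modulo lcm(11, 7) = 77: x ≡ 38 (mod 77).
  Combine with x ≡ 6 (mod 17); new modulus lcm = 1309.
    Write x = 38 + 77·t and substitute into x ≡ 6 (mod 17): 77·t ≡ 6 − 38 = -32 (mod 17).
    Reduce coefficients mod 17: 9·t ≡ 2 (mod 17).
    The inverse of 9 mod 17 is 2 (since 9·2 = 18 = 1·17 + 1), so t ≡ 2·2 = 4 ≡ 4 (mod 17).
    Then x = 38 + 77·4 = 346, valid modulo lcm(77, 17) = 1309: x ≡ 346 (mod 1309).
  Combine with x ≡ 7 (mod 13); new modulus lcm = 17017.
    Write x = 346 + 1309·t and substitute into x ≡ 7 (mod 13): 1309·t ≡ 7 − 346 = -339 (mod 13).
    Reduce coefficients mod 13: 9·t ≡ 12 (mod 13).
    The inverse of 9 mod 13 is 3 (since 9·3 = 27 = 2·13 + 1), so t ≡ 3·12 = 36 ≡ 10 (mod 13).
    Then x = 346 + 1309·10 = 13436, valid modulo lcm(1309, 13) = 17017: x ≡ 13436 (mod 17017).
  Combine with x ≡ 1 (mod 3); new modulus lcm = 51051.
    Write x = 13436 + 17017·t and substitute into x ≡ 1 (mod 3): 17017·t ≡ 1 − 13436 = -13435 (mod 3).
    Reduce coefficients mod 3: 1·t ≡ 2 (mod 3).
    So t ≡ 2 (mod 3).
    Then x = 13436 + 17017·2 = 47470, valid modulo lcm(17017, 3) = 51051: x ≡ 47470 (mod 51051).
Verify against each original: 47470 mod 11 = 5, 47470 mod 7 = 3, 47470 mod 17 = 6, 47470 mod 13 = 7, 47470 mod 3 = 1.

x ≡ 47470 (mod 51051).


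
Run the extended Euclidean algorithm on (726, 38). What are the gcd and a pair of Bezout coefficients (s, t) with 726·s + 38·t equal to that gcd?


Euclidean algorithm on (726, 38) — divide until remainder is 0:
  726 = 19 · 38 + 4
  38 = 9 · 4 + 2
  4 = 2 · 2 + 0
gcd(726, 38) = 2.
Track Bezout coefficients alongside the remainders: start with r₀ = 726 = a·1 + b·0 (s = 1, t = 0) and r₁ = 38 = a·0 + b·1 (s = 0, t = 1); each new remainder r_{k+1} = r_{k-1} − q_k·r_k inherits s_{k+1} = s_{k-1} − q_k·s_k, t_{k+1} = t_{k-1} − q_k·t_k, so r_k = a·s_k + b·t_k at every step:
  q = 19: r = 4, s = 1 − 19·0 = 1, t = 0 − 19·1 = -19  (check: 726·1 + 38·(-19) = 4)
  q = 9: r = 2, s = 0 − 9·1 = -9, t = 1 − 9·(-19) = 172  (check: 726·(-9) + 38·172 = 2)
The row with r = 2 (the gcd) gives the Bezout coefficients s = -9, t = 172.
Result: 726 · (-9) + 38 · (172) = 2.

gcd(726, 38) = 2; s = -9, t = 172 (check: 726·(-9) + 38·172 = 2).


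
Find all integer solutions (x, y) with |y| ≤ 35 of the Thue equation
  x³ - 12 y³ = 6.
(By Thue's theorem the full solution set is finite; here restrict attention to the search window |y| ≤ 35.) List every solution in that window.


The equation is x³ - 12y³ = 6. For fixed y, x³ = 12·y³ + 6, so a solution requires the RHS to be a perfect cube.
Strategy: iterate y from -35 to 35, compute RHS = 12·y³ + 6, and check whether it is a (positive or negative) perfect cube.
Check small values of y:
  y = 0: RHS = 6 is not a perfect cube.
  y = 1: RHS = 18 is not a perfect cube.
  y = -1: RHS = -6 is not a perfect cube.
  y = 2: RHS = 102 is not a perfect cube.
  y = -2: RHS = -90 is not a perfect cube.
  y = 3: RHS = 330 is not a perfect cube.
  y = -3: RHS = -318 is not a perfect cube.
Continuing the search up to |y| = 35 finds no solutions either.
No (x, y) in the scanned range satisfies the equation.

No integer solutions with |y| ≤ 35.


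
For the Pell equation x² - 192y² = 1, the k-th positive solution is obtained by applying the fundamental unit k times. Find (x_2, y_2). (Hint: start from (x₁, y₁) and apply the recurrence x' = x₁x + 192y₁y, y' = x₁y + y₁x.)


Step 1: Find the fundamental solution (x₁, y₁) of x² - 192y² = 1.
  Expand √192 as a continued fraction. a₀ = ⌊√192⌋ = 13; iterate m_{k+1} = d_k·a_k − m_k, d_{k+1} = (192 − m_{k+1}²)/d_k, a_{k+1} = ⌊(a₀ + m_{k+1})/d_{k+1}⌋ (starting m₀ = 0, d₀ = 1), with convergents p_k = a_k·p_{k-1} + p_{k-2}, q_k = a_k·q_{k-1} + q_{k-2} (p₋₁ = 1, q₋₁ = 0):
  k = 0: a₀ = 13; p₀/q₀ = 13/1; p₀² − 192·q₀² = 169 − 192 = -23.
  k = 1: m = 13, d = 23, a = ⌊(13 + 13)/23⌋ = 1; p/q = (1·13 + 1)/(1·1 + 0) = 14/1; p² − 192·q² = 196 − 192 = 4.
  k = 2: m = 10, d = 4, a = ⌊(13 + 10)/4⌋ = 5; p/q = (5·14 + 13)/(5·1 + 1) = 83/6; p² − 192·q² = 6889 − 6912 = -23.
  k = 3: m = 10, d = 23, a = ⌊(13 + 10)/23⌋ = 1; p/q = (1·83 + 14)/(1·6 + 1) = 97/7; p² − 192·q² = 9409 − 9408 = 1.
  The first convergent with p² − 192·q² = 1 gives the fundamental solution (x₁, y₁) = (97, 7).
Step 2: Apply the recurrence (x_{n+1}, y_{n+1}) = (x₁x_n + 192y₁y_n, x₁y_n + y₁x_n) repeatedly.
  From (x_1, y_1) = (97, 7): x_2 = 97·97 + 192·7·7 = 18817; y_2 = 97·7 + 7·97 = 1358.
Step 3: Verify x_2² - 192·y_2² = 354079489 - 354079488 = 1 (should be 1). ✓

(x_1, y_1) = (97, 7); (x_2, y_2) = (18817, 1358).


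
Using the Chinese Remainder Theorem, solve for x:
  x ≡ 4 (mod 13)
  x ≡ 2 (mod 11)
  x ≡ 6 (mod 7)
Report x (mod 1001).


Moduli 13, 11, 7 are pairwise coprime; by CRT there is a unique solution modulo M = 13 · 11 · 7 = 1001.
Solve pairwise, accumulating the modulus:
  Start with x ≡ 4 (mod 13).
  Combine with x ≡ 2 (mod 11): since gcd(13, 11) = 1, we get a unique residue mod 143.
    Write x = 4 + 13·t and substitute into x ≡ 2 (mod 11): 13·t ≡ 2 − 4 = -2 (mod 11).
    Reduce coefficients mod 11: 2·t ≡ 9 (mod 11).
    The inverse of 2 mod 11 is 6 (since 2·6 = 12 = 1·11 + 1), so t ≡ 6·9 = 54 ≡ 10 (mod 11).
    Then x = 4 + 13·10 = 134, valid modulo lcm(13, 11) = 143: x ≡ 134 (mod 143).
  Combine with x ≡ 6 (mod 7): since gcd(143, 7) = 1, we get a unique residue mod 1001.
    Write x = 134 + 143·t and substitute into x ≡ 6 (mod 7): 143·t ≡ 6 − 134 = -128 (mod 7).
    Reduce coefficients mod 7: 3·t ≡ 5 (mod 7).
    The inverse of 3 mod 7 is 5 (since 3·5 = 15 = 2·7 + 1), so t ≡ 5·5 = 25 ≡ 4 (mod 7).
    Then x = 134 + 143·4 = 706, valid modulo lcm(143, 7) = 1001: x ≡ 706 (mod 1001).
Verify: 706 mod 13 = 4 ✓, 706 mod 11 = 2 ✓, 706 mod 7 = 6 ✓.

x ≡ 706 (mod 1001).


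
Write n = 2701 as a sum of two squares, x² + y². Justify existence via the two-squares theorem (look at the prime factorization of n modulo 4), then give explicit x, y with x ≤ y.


Step 1: Factor n = 2701 = 37 · 73.
Step 2: Check the mod-4 condition on each prime factor: 37 ≡ 1 (mod 4), exponent 1; 73 ≡ 1 (mod 4), exponent 1.
All primes ≡ 3 (mod 4) appear to even exponent (or don't appear), so by the two-squares theorem n IS expressible as a sum of two squares.
Step 3: Build a representation. Here n = 37 · 73 is a product of primes ≡ 1 (mod 4). Each prime p ≡ 1 (mod 4) is itself a sum of two squares; find a² by testing p − a² for a perfect square:
  37: 37 − 1² = 36 = 6² ⇒ 37 = 1² + 6².
  73: 73 − 1² = 72, 73 − 2² = 69, 73 − 3² = 64 = 8² ⇒ 73 = 3² + 8².
  Combine using the Brahmagupta–Fibonacci identity (a² + b²)(c² + d²) = (ac − bd)² + (ad + bc)² = (ac + bd)² + (ad − bc)²:
  37 · 73 = 2701: from (1² + 6²)(3² + 8²), take (1·3 − 6·8, 1·8 + 6·3) = (3 − 48, 8 + 18) = (-45, 26); dropping signs (only squares matter) gives (45, 26); check 45² + 26² = 2025 + 676 = 2701 ✓.
Step 4: Order so x ≤ y and verify: 26² + 45² = 676 + 2025 = 2701 = n. ✓

n = 2701 = 26² + 45² (one valid representation with x ≤ y).


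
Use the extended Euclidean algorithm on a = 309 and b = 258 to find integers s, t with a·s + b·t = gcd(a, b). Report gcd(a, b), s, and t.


Euclidean algorithm on (309, 258) — divide until remainder is 0:
  309 = 1 · 258 + 51
  258 = 5 · 51 + 3
  51 = 17 · 3 + 0
gcd(309, 258) = 3.
Track Bezout coefficients alongside the remainders: start with r₀ = 309 = a·1 + b·0 (s = 1, t = 0) and r₁ = 258 = a·0 + b·1 (s = 0, t = 1); each new remainder r_{k+1} = r_{k-1} − q_k·r_k inherits s_{k+1} = s_{k-1} − q_k·s_k, t_{k+1} = t_{k-1} − q_k·t_k, so r_k = a·s_k + b·t_k at every step:
  q = 1: r = 51, s = 1 − 1·0 = 1, t = 0 − 1·1 = -1  (check: 309·1 + 258·(-1) = 51)
  q = 5: r = 3, s = 0 − 5·1 = -5, t = 1 − 5·(-1) = 6  (check: 309·(-5) + 258·6 = 3)
The row with r = 3 (the gcd) gives the Bezout coefficients s = -5, t = 6.
Result: 309 · (-5) + 258 · (6) = 3.

gcd(309, 258) = 3; s = -5, t = 6 (check: 309·(-5) + 258·6 = 3).


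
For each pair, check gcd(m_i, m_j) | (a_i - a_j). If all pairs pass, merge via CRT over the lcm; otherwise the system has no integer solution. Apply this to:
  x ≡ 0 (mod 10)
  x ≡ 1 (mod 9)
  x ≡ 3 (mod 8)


Moduli 10, 9, 8 are not pairwise coprime, so CRT works modulo lcm(m_i) when all pairwise compatibility conditions hold.
Pairwise compatibility: gcd(m_i, m_j) must divide a_i - a_j for every pair.
Merge one congruence at a time:
  Start: x ≡ 0 (mod 10).
  Combine with x ≡ 1 (mod 9): gcd(10, 9) = 1; 1 - 0 = 1, which IS divisible by 1, so compatible.
    Write x = 0 + 10·t and substitute into x ≡ 1 (mod 9): 10·t ≡ 1 − 0 = 1 (mod 9).
    Reduce coefficients mod 9: 1·t ≡ 1 (mod 9).
    So t ≡ 1 (mod 9).
    Then x = 0 + 10·1 = 10, valid modulo lcm(10, 9) = 90: x ≡ 10 (mod 90).
  Combine with x ≡ 3 (mod 8): gcd(90, 8) = 2, and 3 - 10 = -7 is NOT divisible by 2.
    ⇒ system is inconsistent (no integer solution).

No solution (the system is inconsistent).


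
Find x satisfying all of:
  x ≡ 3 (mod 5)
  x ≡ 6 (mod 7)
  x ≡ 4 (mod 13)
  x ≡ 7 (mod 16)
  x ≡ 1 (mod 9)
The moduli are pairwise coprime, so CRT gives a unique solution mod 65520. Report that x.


Product of moduli M = 5 · 7 · 13 · 16 · 9 = 65520.
Merge one congruence at a time:
  Start: x ≡ 3 (mod 5).
  Combine with x ≡ 6 (mod 7); new modulus lcm = 35.
    Write x = 3 + 5·t and substitute into x ≡ 6 (mod 7): 5·t ≡ 6 − 3 = 3 (mod 7).
    The inverse of 5 mod 7 is 3 (since 5·3 = 15 = 2·7 + 1), so t ≡ 3·3 = 9 ≡ 2 (mod 7).
    Then x = 3 + 5·2 = 13, valid modulo lcm(5, 7) = 35: x ≡ 13 (mod 35).
  Combine with x ≡ 4 (mod 13); new modulus lcm = 455.
    Write x = 13 + 35·t and substitute into x ≡ 4 (mod 13): 35·t ≡ 4 − 13 = -9 (mod 13).
    Reduce coefficients mod 13: 9·t ≡ 4 (mod 13).
    The inverse of 9 mod 13 is 3 (since 9·3 = 27 = 2·13 + 1), so t ≡ 3·4 = 12 ≡ 12 (mod 13).
    Then x = 13 + 35·12 = 433, valid modulo lcm(35, 13) = 455: x ≡ 433 (mod 455).
  Combine with x ≡ 7 (mod 16); new modulus lcm = 7280.
    Write x = 433 + 455·t and substitute into x ≡ 7 (mod 16): 455·t ≡ 7 − 433 = -426 (mod 16).
    Reduce coefficients mod 16: 7·t ≡ 6 (mod 16).
    The inverse of 7 mod 16 is 7 (since 7·7 = 49 = 3·16 + 1), so t ≡ 7·6 = 42 ≡ 10 (mod 16).
    Then x = 433 + 455·10 = 4983, valid modulo lcm(455, 16) = 7280: x ≡ 4983 (mod 7280).
  Combine with x ≡ 1 (mod 9); new modulus lcm = 65520.
    Write x = 4983 + 7280·t and substitute into x ≡ 1 (mod 9): 7280·t ≡ 1 − 4983 = -4982 (mod 9).
    Reduce coefficients mod 9: 8·t ≡ 4 (mod 9).
    The inverse of 8 mod 9 is 8 (since 8·8 = 64 = 7·9 + 1), so t ≡ 8·4 = 32 ≡ 5 (mod 9).
    Then x = 4983 + 7280·5 = 41383, valid modulo lcm(7280, 9) = 65520: x ≡ 41383 (mod 65520).
Verify against each original: 41383 mod 5 = 3, 41383 mod 7 = 6, 41383 mod 13 = 4, 41383 mod 16 = 7, 41383 mod 9 = 1.

x ≡ 41383 (mod 65520).


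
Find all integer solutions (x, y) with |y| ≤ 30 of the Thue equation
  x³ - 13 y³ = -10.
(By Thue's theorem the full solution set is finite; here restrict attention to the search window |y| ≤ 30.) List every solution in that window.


The equation is x³ - 13y³ = -10. For fixed y, x³ = 13·y³ − 10, so a solution requires the RHS to be a perfect cube.
Strategy: iterate y from -30 to 30, compute RHS = 13·y³ − 10, and check whether it is a (positive or negative) perfect cube.
Check small values of y:
  y = 0: RHS = -10 is not a perfect cube.
  y = 1: RHS = 3 is not a perfect cube.
  y = -1: RHS = -23 is not a perfect cube.
  y = 2: RHS = 94 is not a perfect cube.
  y = -2: RHS = -114 is not a perfect cube.
  y = 3: RHS = 341 is not a perfect cube.
  y = -3: RHS = -361 is not a perfect cube.
Continuing the search up to |y| = 30 finds no solutions either.
No (x, y) in the scanned range satisfies the equation.

No integer solutions with |y| ≤ 30.


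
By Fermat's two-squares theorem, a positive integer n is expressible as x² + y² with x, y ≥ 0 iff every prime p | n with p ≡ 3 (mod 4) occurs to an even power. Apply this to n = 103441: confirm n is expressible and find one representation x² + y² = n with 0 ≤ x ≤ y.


Step 1: Factor n = 103441 = 13 · 73 · 109.
Step 2: Check the mod-4 condition on each prime factor: 13 ≡ 1 (mod 4), exponent 1; 73 ≡ 1 (mod 4), exponent 1; 109 ≡ 1 (mod 4), exponent 1.
All primes ≡ 3 (mod 4) appear to even exponent (or don't appear), so by the two-squares theorem n IS expressible as a sum of two squares.
Step 3: Build a representation. Here n = 13 · 73 · 109 is a product of primes ≡ 1 (mod 4). Each prime p ≡ 1 (mod 4) is itself a sum of two squares; find a² by testing p − a² for a perfect square:
  13: 13 − 1² = 12, 13 − 2² = 9 = 3² ⇒ 13 = 2² + 3².
  73: 73 − 1² = 72, 73 − 2² = 69, 73 − 3² = 64 = 8² ⇒ 73 = 3² + 8².
  109: 109 − 1² = 108, 109 − 2² = 105, 109 − 3² = 100 = 10² ⇒ 109 = 3² + 10².
  Combine using the Brahmagupta–Fibonacci identity (a² + b²)(c² + d²) = (ac − bd)² + (ad + bc)² = (ac + bd)² + (ad − bc)²:
  13 · 73 = 949: from (2² + 3²)(3² + 8²), take (2·3 − 3·8, 2·8 + 3·3) = (6 − 24, 16 + 9) = (-18, 25); dropping signs (only squares matter) gives (18, 25); check 18² + 25² = 324 + 625 = 949 ✓.
  949 · 109 = 103441: from (18² + 25²)(3² + 10²), take (18·3 − 25·10, 18·10 + 25·3) = (54 − 250, 180 + 75) = (-196, 255); dropping signs (only squares matter) gives (196, 255); check 196² + 255² = 38416 + 65025 = 103441 ✓.
Step 4: Order so x ≤ y and verify: 196² + 255² = 38416 + 65025 = 103441 = n. ✓

n = 103441 = 196² + 255² (one valid representation with x ≤ y).


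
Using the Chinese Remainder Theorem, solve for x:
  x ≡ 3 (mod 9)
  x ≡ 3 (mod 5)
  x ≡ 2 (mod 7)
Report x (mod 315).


Moduli 9, 5, 7 are pairwise coprime; by CRT there is a unique solution modulo M = 9 · 5 · 7 = 315.
Solve pairwise, accumulating the modulus:
  Start with x ≡ 3 (mod 9).
  Combine with x ≡ 3 (mod 5): since gcd(9, 5) = 1, we get a unique residue mod 45.
    Write x = 3 + 9·t and substitute into x ≡ 3 (mod 5): 9·t ≡ 3 − 3 = 0 (mod 5).
    Reduce coefficients mod 5: 4·t ≡ 0 (mod 5).
    The inverse of 4 mod 5 is 4 (since 4·4 = 16 = 3·5 + 1), so t ≡ 4·0 = 0 ≡ 0 (mod 5).
    Then x = 3 + 9·0 = 3, valid modulo lcm(9, 5) = 45: x ≡ 3 (mod 45).
  Combine with x ≡ 2 (mod 7): since gcd(45, 7) = 1, we get a unique residue mod 315.
    Write x = 3 + 45·t and substitute into x ≡ 2 (mod 7): 45·t ≡ 2 − 3 = -1 (mod 7).
    Reduce coefficients mod 7: 3·t ≡ 6 (mod 7).
    The inverse of 3 mod 7 is 5 (since 3·5 = 15 = 2·7 + 1), so t ≡ 5·6 = 30 ≡ 2 (mod 7).
    Then x = 3 + 45·2 = 93, valid modulo lcm(45, 7) = 315: x ≡ 93 (mod 315).
Verify: 93 mod 9 = 3 ✓, 93 mod 5 = 3 ✓, 93 mod 7 = 2 ✓.

x ≡ 93 (mod 315).


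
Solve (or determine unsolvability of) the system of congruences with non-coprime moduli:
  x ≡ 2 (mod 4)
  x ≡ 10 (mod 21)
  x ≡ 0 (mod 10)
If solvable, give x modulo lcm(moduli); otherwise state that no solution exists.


Moduli 4, 21, 10 are not pairwise coprime, so CRT works modulo lcm(m_i) when all pairwise compatibility conditions hold.
Pairwise compatibility: gcd(m_i, m_j) must divide a_i - a_j for every pair.
Merge one congruence at a time:
  Start: x ≡ 2 (mod 4).
  Combine with x ≡ 10 (mod 21): gcd(4, 21) = 1; 10 - 2 = 8, which IS divisible by 1, so compatible.
    Write x = 2 + 4·t and substitute into x ≡ 10 (mod 21): 4·t ≡ 10 − 2 = 8 (mod 21).
    The inverse of 4 mod 21 is 16 (since 4·16 = 64 = 3·21 + 1), so t ≡ 16·8 = 128 ≡ 2 (mod 21).
    Then x = 2 + 4·2 = 10, valid modulo lcm(4, 21) = 84: x ≡ 10 (mod 84).
  Combine with x ≡ 0 (mod 10): gcd(84, 10) = 2; 0 - 10 = -10, which IS divisible by 2, so compatible.
    Write x = 10 + 84·t and substitute into x ≡ 0 (mod 10): 84·t ≡ 0 − 10 = -10 (mod 10).
    Divide the congruence (and modulus) by g = 2: 42·t ≡ -5 (mod 5).
    Reduce coefficients mod 5: 2·t ≡ 0 (mod 5).
    The inverse of 2 mod 5 is 3 (since 2·3 = 6 = 1·5 + 1), so t ≡ 3·0 = 0 ≡ 0 (mod 5).
    Then x = 10 + 84·0 = 10, valid modulo lcm(84, 10) = 420: x ≡ 10 (mod 420).
Verify: 10 mod 4 = 2, 10 mod 21 = 10, 10 mod 10 = 0.

x ≡ 10 (mod 420).


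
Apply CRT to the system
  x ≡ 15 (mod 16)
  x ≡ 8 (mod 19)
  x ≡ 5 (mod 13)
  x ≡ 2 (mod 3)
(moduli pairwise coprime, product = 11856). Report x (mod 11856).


Product of moduli M = 16 · 19 · 13 · 3 = 11856.
Merge one congruence at a time:
  Start: x ≡ 15 (mod 16).
  Combine with x ≡ 8 (mod 19); new modulus lcm = 304.
    Write x = 15 + 16·t and substitute into x ≡ 8 (mod 19): 16·t ≡ 8 − 15 = -7 (mod 19).
    Reduce coefficients mod 19: 16·t ≡ 12 (mod 19).
    The inverse of 16 mod 19 is 6 (since 16·6 = 96 = 5·19 + 1), so t ≡ 6·12 = 72 ≡ 15 (mod 19).
    Then x = 15 + 16·15 = 255, valid modulo lcm(16, 19) = 304: x ≡ 255 (mod 304).
  Combine with x ≡ 5 (mod 13); new modulus lcm = 3952.
    Write x = 255 + 304·t and substitute into x ≡ 5 (mod 13): 304·t ≡ 5 − 255 = -250 (mod 13).
    Reduce coefficients mod 13: 5·t ≡ 10 (mod 13).
    The inverse of 5 mod 13 is 8 (since 5·8 = 40 = 3·13 + 1), so t ≡ 8·10 = 80 ≡ 2 (mod 13).
    Then x = 255 + 304·2 = 863, valid modulo lcm(304, 13) = 3952: x ≡ 863 (mod 3952).
  Combine with x ≡ 2 (mod 3); new modulus lcm = 11856.
    Write x = 863 + 3952·t and substitute into x ≡ 2 (mod 3): 3952·t ≡ 2 − 863 = -861 (mod 3).
    Reduce coefficients mod 3: 1·t ≡ 0 (mod 3).
    So t ≡ 0 (mod 3).
    Then x = 863 + 3952·0 = 863, valid modulo lcm(3952, 3) = 11856: x ≡ 863 (mod 11856).
Verify against each original: 863 mod 16 = 15, 863 mod 19 = 8, 863 mod 13 = 5, 863 mod 3 = 2.

x ≡ 863 (mod 11856).


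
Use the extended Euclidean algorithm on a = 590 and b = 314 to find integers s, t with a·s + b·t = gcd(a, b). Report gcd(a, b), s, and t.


Euclidean algorithm on (590, 314) — divide until remainder is 0:
  590 = 1 · 314 + 276
  314 = 1 · 276 + 38
  276 = 7 · 38 + 10
  38 = 3 · 10 + 8
  10 = 1 · 8 + 2
  8 = 4 · 2 + 0
gcd(590, 314) = 2.
Track Bezout coefficients alongside the remainders: start with r₀ = 590 = a·1 + b·0 (s = 1, t = 0) and r₁ = 314 = a·0 + b·1 (s = 0, t = 1); each new remainder r_{k+1} = r_{k-1} − q_k·r_k inherits s_{k+1} = s_{k-1} − q_k·s_k, t_{k+1} = t_{k-1} − q_k·t_k, so r_k = a·s_k + b·t_k at every step:
  q = 1: r = 276, s = 1 − 1·0 = 1, t = 0 − 1·1 = -1  (check: 590·1 + 314·(-1) = 276)
  q = 1: r = 38, s = 0 − 1·1 = -1, t = 1 − 1·(-1) = 2  (check: 590·(-1) + 314·2 = 38)
  q = 7: r = 10, s = 1 − 7·(-1) = 8, t = -1 − 7·2 = -15  (check: 590·8 + 314·(-15) = 10)
  q = 3: r = 8, s = -1 − 3·8 = -25, t = 2 − 3·(-15) = 47  (check: 590·(-25) + 314·47 = 8)
  q = 1: r = 2, s = 8 − 1·(-25) = 33, t = -15 − 1·47 = -62  (check: 590·33 + 314·(-62) = 2)
The row with r = 2 (the gcd) gives the Bezout coefficients s = 33, t = -62.
Result: 590 · (33) + 314 · (-62) = 2.

gcd(590, 314) = 2; s = 33, t = -62 (check: 590·33 + 314·(-62) = 2).


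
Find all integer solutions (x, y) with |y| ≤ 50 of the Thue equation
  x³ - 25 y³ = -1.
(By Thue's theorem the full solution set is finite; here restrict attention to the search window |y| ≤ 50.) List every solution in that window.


The equation is x³ - 25y³ = -1. For fixed y, x³ = 25·y³ − 1, so a solution requires the RHS to be a perfect cube.
Strategy: iterate y from -50 to 50, compute RHS = 25·y³ − 1, and check whether it is a (positive or negative) perfect cube.
Check small values of y:
  y = 0: RHS = -1 = (-1)³ ⇒ x = -1 works.
  y = 1: RHS = 24 is not a perfect cube.
  y = -1: RHS = -26 is not a perfect cube.
  y = 2: RHS = 199 is not a perfect cube.
  y = -2: RHS = -201 is not a perfect cube.
  y = 3: RHS = 674 is not a perfect cube.
  y = -3: RHS = -676 is not a perfect cube.
Continuing the search up to |y| = 50 finds no further solutions beyond those listed.
Collected solutions: (-1, 0).

Solutions (with |y| ≤ 50): (-1, 0).


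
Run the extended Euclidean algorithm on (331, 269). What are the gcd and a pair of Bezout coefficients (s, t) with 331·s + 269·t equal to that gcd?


Euclidean algorithm on (331, 269) — divide until remainder is 0:
  331 = 1 · 269 + 62
  269 = 4 · 62 + 21
  62 = 2 · 21 + 20
  21 = 1 · 20 + 1
  20 = 20 · 1 + 0
gcd(331, 269) = 1.
Track Bezout coefficients alongside the remainders: start with r₀ = 331 = a·1 + b·0 (s = 1, t = 0) and r₁ = 269 = a·0 + b·1 (s = 0, t = 1); each new remainder r_{k+1} = r_{k-1} − q_k·r_k inherits s_{k+1} = s_{k-1} − q_k·s_k, t_{k+1} = t_{k-1} − q_k·t_k, so r_k = a·s_k + b·t_k at every step:
  q = 1: r = 62, s = 1 − 1·0 = 1, t = 0 − 1·1 = -1  (check: 331·1 + 269·(-1) = 62)
  q = 4: r = 21, s = 0 − 4·1 = -4, t = 1 − 4·(-1) = 5  (check: 331·(-4) + 269·5 = 21)
  q = 2: r = 20, s = 1 − 2·(-4) = 9, t = -1 − 2·5 = -11  (check: 331·9 + 269·(-11) = 20)
  q = 1: r = 1, s = -4 − 1·9 = -13, t = 5 − 1·(-11) = 16  (check: 331·(-13) + 269·16 = 1)
The row with r = 1 (the gcd) gives the Bezout coefficients s = -13, t = 16.
Result: 331 · (-13) + 269 · (16) = 1.

gcd(331, 269) = 1; s = -13, t = 16 (check: 331·(-13) + 269·16 = 1).


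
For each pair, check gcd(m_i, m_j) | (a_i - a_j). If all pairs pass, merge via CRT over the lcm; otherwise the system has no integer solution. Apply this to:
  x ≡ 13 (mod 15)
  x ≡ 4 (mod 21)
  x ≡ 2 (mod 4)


Moduli 15, 21, 4 are not pairwise coprime, so CRT works modulo lcm(m_i) when all pairwise compatibility conditions hold.
Pairwise compatibility: gcd(m_i, m_j) must divide a_i - a_j for every pair.
Merge one congruence at a time:
  Start: x ≡ 13 (mod 15).
  Combine with x ≡ 4 (mod 21): gcd(15, 21) = 3; 4 - 13 = -9, which IS divisible by 3, so compatible.
    Write x = 13 + 15·t and substitute into x ≡ 4 (mod 21): 15·t ≡ 4 − 13 = -9 (mod 21).
    Divide the congruence (and modulus) by g = 3: 5·t ≡ -3 (mod 7).
    Reduce coefficients mod 7: 5·t ≡ 4 (mod 7).
    The inverse of 5 mod 7 is 3 (since 5·3 = 15 = 2·7 + 1), so t ≡ 3·4 = 12 ≡ 5 (mod 7).
    Then x = 13 + 15·5 = 88, valid modulo lcm(15, 21) = 105: x ≡ 88 (mod 105).
  Combine with x ≡ 2 (mod 4): gcd(105, 4) = 1; 2 - 88 = -86, which IS divisible by 1, so compatible.
    Write x = 88 + 105·t and substitute into x ≡ 2 (mod 4): 105·t ≡ 2 − 88 = -86 (mod 4).
    Reduce coefficients mod 4: 1·t ≡ 2 (mod 4).
    So t ≡ 2 (mod 4).
    Then x = 88 + 105·2 = 298, valid modulo lcm(105, 4) = 420: x ≡ 298 (mod 420).
Verify: 298 mod 15 = 13, 298 mod 21 = 4, 298 mod 4 = 2.

x ≡ 298 (mod 420).


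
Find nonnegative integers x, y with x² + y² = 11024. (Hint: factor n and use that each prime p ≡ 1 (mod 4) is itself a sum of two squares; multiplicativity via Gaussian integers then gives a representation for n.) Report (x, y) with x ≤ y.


Step 1: Factor n = 11024 = 2^4 · 13 · 53.
Step 2: Check the mod-4 condition on each prime factor: 2 = 2 (special); 13 ≡ 1 (mod 4), exponent 1; 53 ≡ 1 (mod 4), exponent 1.
All primes ≡ 3 (mod 4) appear to even exponent (or don't appear), so by the two-squares theorem n IS expressible as a sum of two squares.
Step 3: Build a representation. Group n = k² · m with k = 4 and m = 13 · 53 = 689 (a product of primes ≡ 1 (mod 4)); a representation of m scales to one of n via (k·x)² + (k·y)² = k²(x² + y²). Each prime p ≡ 1 (mod 4) is itself a sum of two squares; find a² by testing p − a² for a perfect square:
  13: 13 − 1² = 12, 13 − 2² = 9 = 3² ⇒ 13 = 2² + 3².
  53: 53 − 1² = 52, 53 − 2² = 49 = 7² ⇒ 53 = 2² + 7².
  Combine using the Brahmagupta–Fibonacci identity (a² + b²)(c² + d²) = (ac − bd)² + (ad + bc)² = (ac + bd)² + (ad − bc)²:
  13 · 53 = 689: from (2² + 3²)(2² + 7²), take (2·2 − 3·7, 2·7 + 3·2) = (4 − 21, 14 + 6) = (-17, 20); dropping signs (only squares matter) gives (17, 20); check 17² + 20² = 289 + 400 = 689 ✓.
  Scale by k = 4: (4·17, 4·20) = (68, 80).
Step 4: Order so x ≤ y and verify: 68² + 80² = 4624 + 6400 = 11024 = n. ✓

n = 11024 = 68² + 80² (one valid representation with x ≤ y).


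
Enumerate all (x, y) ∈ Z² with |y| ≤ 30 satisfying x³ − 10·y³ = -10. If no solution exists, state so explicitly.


The equation is x³ - 10y³ = -10. For fixed y, x³ = 10·y³ − 10, so a solution requires the RHS to be a perfect cube.
Strategy: iterate y from -30 to 30, compute RHS = 10·y³ − 10, and check whether it is a (positive or negative) perfect cube.
Check small values of y:
  y = 0: RHS = -10 is not a perfect cube.
  y = 1: RHS = 0 = (0)³ ⇒ x = 0 works.
  y = -1: RHS = -20 is not a perfect cube.
  y = 2: RHS = 70 is not a perfect cube.
  y = -2: RHS = -90 is not a perfect cube.
  y = 3: RHS = 260 is not a perfect cube.
  y = -3: RHS = -280 is not a perfect cube.
Continuing the search up to |y| = 30 finds no further solutions beyond those listed.
Collected solutions: (0, 1).

Solutions (with |y| ≤ 30): (0, 1).


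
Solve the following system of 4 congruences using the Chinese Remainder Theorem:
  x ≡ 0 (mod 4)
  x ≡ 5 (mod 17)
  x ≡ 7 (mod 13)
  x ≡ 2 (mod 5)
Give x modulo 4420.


Product of moduli M = 4 · 17 · 13 · 5 = 4420.
Merge one congruence at a time:
  Start: x ≡ 0 (mod 4).
  Combine with x ≡ 5 (mod 17); new modulus lcm = 68.
    Write x = 0 + 4·t and substitute into x ≡ 5 (mod 17): 4·t ≡ 5 − 0 = 5 (mod 17).
    The inverse of 4 mod 17 is 13 (since 4·13 = 52 = 3·17 + 1), so t ≡ 13·5 = 65 ≡ 14 (mod 17).
    Then x = 0 + 4·14 = 56, valid modulo lcm(4, 17) = 68: x ≡ 56 (mod 68).
  Combine with x ≡ 7 (mod 13); new modulus lcm = 884.
    Write x = 56 + 68·t and substitute into x ≡ 7 (mod 13): 68·t ≡ 7 − 56 = -49 (mod 13).
    Reduce coefficients mod 13: 3·t ≡ 3 (mod 13).
    The inverse of 3 mod 13 is 9 (since 3·9 = 27 = 2·13 + 1), so t ≡ 9·3 = 27 ≡ 1 (mod 13).
    Then x = 56 + 68·1 = 124, valid modulo lcm(68, 13) = 884: x ≡ 124 (mod 884).
  Combine with x ≡ 2 (mod 5); new modulus lcm = 4420.
    Write x = 124 + 884·t and substitute into x ≡ 2 (mod 5): 884·t ≡ 2 − 124 = -122 (mod 5).
    Reduce coefficients mod 5: 4·t ≡ 3 (mod 5).
    The inverse of 4 mod 5 is 4 (since 4·4 = 16 = 3·5 + 1), so t ≡ 4·3 = 12 ≡ 2 (mod 5).
    Then x = 124 + 884·2 = 1892, valid modulo lcm(884, 5) = 4420: x ≡ 1892 (mod 4420).
Verify against each original: 1892 mod 4 = 0, 1892 mod 17 = 5, 1892 mod 13 = 7, 1892 mod 5 = 2.

x ≡ 1892 (mod 4420).


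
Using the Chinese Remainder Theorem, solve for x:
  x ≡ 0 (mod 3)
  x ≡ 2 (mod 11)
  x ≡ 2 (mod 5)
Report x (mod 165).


Moduli 3, 11, 5 are pairwise coprime; by CRT there is a unique solution modulo M = 3 · 11 · 5 = 165.
Solve pairwise, accumulating the modulus:
  Start with x ≡ 0 (mod 3).
  Combine with x ≡ 2 (mod 11): since gcd(3, 11) = 1, we get a unique residue mod 33.
    Write x = 0 + 3·t and substitute into x ≡ 2 (mod 11): 3·t ≡ 2 − 0 = 2 (mod 11).
    The inverse of 3 mod 11 is 4 (since 3·4 = 12 = 1·11 + 1), so t ≡ 4·2 = 8 ≡ 8 (mod 11).
    Then x = 0 + 3·8 = 24, valid modulo lcm(3, 11) = 33: x ≡ 24 (mod 33).
  Combine with x ≡ 2 (mod 5): since gcd(33, 5) = 1, we get a unique residue mod 165.
    Write x = 24 + 33·t and substitute into x ≡ 2 (mod 5): 33·t ≡ 2 − 24 = -22 (mod 5).
    Reduce coefficients mod 5: 3·t ≡ 3 (mod 5).
    The inverse of 3 mod 5 is 2 (since 3·2 = 6 = 1·5 + 1), so t ≡ 2·3 = 6 ≡ 1 (mod 5).
    Then x = 24 + 33·1 = 57, valid modulo lcm(33, 5) = 165: x ≡ 57 (mod 165).
Verify: 57 mod 3 = 0 ✓, 57 mod 11 = 2 ✓, 57 mod 5 = 2 ✓.

x ≡ 57 (mod 165).


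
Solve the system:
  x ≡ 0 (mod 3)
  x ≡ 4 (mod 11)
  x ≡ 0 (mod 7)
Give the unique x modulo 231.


Moduli 3, 11, 7 are pairwise coprime; by CRT there is a unique solution modulo M = 3 · 11 · 7 = 231.
Solve pairwise, accumulating the modulus:
  Start with x ≡ 0 (mod 3).
  Combine with x ≡ 4 (mod 11): since gcd(3, 11) = 1, we get a unique residue mod 33.
    Write x = 0 + 3·t and substitute into x ≡ 4 (mod 11): 3·t ≡ 4 − 0 = 4 (mod 11).
    The inverse of 3 mod 11 is 4 (since 3·4 = 12 = 1·11 + 1), so t ≡ 4·4 = 16 ≡ 5 (mod 11).
    Then x = 0 + 3·5 = 15, valid modulo lcm(3, 11) = 33: x ≡ 15 (mod 33).
  Combine with x ≡ 0 (mod 7): since gcd(33, 7) = 1, we get a unique residue mod 231.
    Write x = 15 + 33·t and substitute into x ≡ 0 (mod 7): 33·t ≡ 0 − 15 = -15 (mod 7).
    Reduce coefficients mod 7: 5·t ≡ 6 (mod 7).
    The inverse of 5 mod 7 is 3 (since 5·3 = 15 = 2·7 + 1), so t ≡ 3·6 = 18 ≡ 4 (mod 7).
    Then x = 15 + 33·4 = 147, valid modulo lcm(33, 7) = 231: x ≡ 147 (mod 231).
Verify: 147 mod 3 = 0 ✓, 147 mod 11 = 4 ✓, 147 mod 7 = 0 ✓.

x ≡ 147 (mod 231).


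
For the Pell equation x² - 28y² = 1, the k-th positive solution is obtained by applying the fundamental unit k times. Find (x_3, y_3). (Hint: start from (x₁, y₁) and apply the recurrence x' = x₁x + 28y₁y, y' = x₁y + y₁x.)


Step 1: Find the fundamental solution (x₁, y₁) of x² - 28y² = 1.
  Expand √28 as a continued fraction. a₀ = ⌊√28⌋ = 5; iterate m_{k+1} = d_k·a_k − m_k, d_{k+1} = (28 − m_{k+1}²)/d_k, a_{k+1} = ⌊(a₀ + m_{k+1})/d_{k+1}⌋ (starting m₀ = 0, d₀ = 1), with convergents p_k = a_k·p_{k-1} + p_{k-2}, q_k = a_k·q_{k-1} + q_{k-2} (p₋₁ = 1, q₋₁ = 0):
  k = 0: a₀ = 5; p₀/q₀ = 5/1; p₀² − 28·q₀² = 25 − 28 = -3.
  k = 1: m = 5, d = 3, a = ⌊(5 + 5)/3⌋ = 3; p/q = (3·5 + 1)/(3·1 + 0) = 16/3; p² − 28·q² = 256 − 252 = 4.
  k = 2: m = 4, d = 4, a = ⌊(5 + 4)/4⌋ = 2; p/q = (2·16 + 5)/(2·3 + 1) = 37/7; p² − 28·q² = 1369 − 1372 = -3.
  k = 3: m = 4, d = 3, a = ⌊(5 + 4)/3⌋ = 3; p/q = (3·37 + 16)/(3·7 + 3) = 127/24; p² − 28·q² = 16129 − 16128 = 1.
  The first convergent with p² − 28·q² = 1 gives the fundamental solution (x₁, y₁) = (127, 24).
Step 2: Apply the recurrence (x_{n+1}, y_{n+1}) = (x₁x_n + 28y₁y_n, x₁y_n + y₁x_n) repeatedly.
  From (x_1, y_1) = (127, 24): x_2 = 127·127 + 28·24·24 = 32257; y_2 = 127·24 + 24·127 = 6096.
  From (x_2, y_2) = (32257, 6096): x_3 = 127·32257 + 28·24·6096 = 8193151; y_3 = 127·6096 + 24·32257 = 1548360.
Step 3: Verify x_3² - 28·y_3² = 67127723308801 - 67127723308800 = 1 (should be 1). ✓

(x_1, y_1) = (127, 24); (x_3, y_3) = (8193151, 1548360).


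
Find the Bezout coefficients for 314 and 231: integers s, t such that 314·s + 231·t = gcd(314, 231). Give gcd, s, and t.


Euclidean algorithm on (314, 231) — divide until remainder is 0:
  314 = 1 · 231 + 83
  231 = 2 · 83 + 65
  83 = 1 · 65 + 18
  65 = 3 · 18 + 11
  18 = 1 · 11 + 7
  11 = 1 · 7 + 4
  7 = 1 · 4 + 3
  4 = 1 · 3 + 1
  3 = 3 · 1 + 0
gcd(314, 231) = 1.
Track Bezout coefficients alongside the remainders: start with r₀ = 314 = a·1 + b·0 (s = 1, t = 0) and r₁ = 231 = a·0 + b·1 (s = 0, t = 1); each new remainder r_{k+1} = r_{k-1} − q_k·r_k inherits s_{k+1} = s_{k-1} − q_k·s_k, t_{k+1} = t_{k-1} − q_k·t_k, so r_k = a·s_k + b·t_k at every step:
  q = 1: r = 83, s = 1 − 1·0 = 1, t = 0 − 1·1 = -1  (check: 314·1 + 231·(-1) = 83)
  q = 2: r = 65, s = 0 − 2·1 = -2, t = 1 − 2·(-1) = 3  (check: 314·(-2) + 231·3 = 65)
  q = 1: r = 18, s = 1 − 1·(-2) = 3, t = -1 − 1·3 = -4  (check: 314·3 + 231·(-4) = 18)
  q = 3: r = 11, s = -2 − 3·3 = -11, t = 3 − 3·(-4) = 15  (check: 314·(-11) + 231·15 = 11)
  q = 1: r = 7, s = 3 − 1·(-11) = 14, t = -4 − 1·15 = -19  (check: 314·14 + 231·(-19) = 7)
  q = 1: r = 4, s = -11 − 1·14 = -25, t = 15 − 1·(-19) = 34  (check: 314·(-25) + 231·34 = 4)
  q = 1: r = 3, s = 14 − 1·(-25) = 39, t = -19 − 1·34 = -53  (check: 314·39 + 231·(-53) = 3)
  q = 1: r = 1, s = -25 − 1·39 = -64, t = 34 − 1·(-53) = 87  (check: 314·(-64) + 231·87 = 1)
The row with r = 1 (the gcd) gives the Bezout coefficients s = -64, t = 87.
Result: 314 · (-64) + 231 · (87) = 1.

gcd(314, 231) = 1; s = -64, t = 87 (check: 314·(-64) + 231·87 = 1).


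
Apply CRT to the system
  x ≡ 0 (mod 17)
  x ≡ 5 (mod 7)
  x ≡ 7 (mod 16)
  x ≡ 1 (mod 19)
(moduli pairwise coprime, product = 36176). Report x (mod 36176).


Product of moduli M = 17 · 7 · 16 · 19 = 36176.
Merge one congruence at a time:
  Start: x ≡ 0 (mod 17).
  Combine with x ≡ 5 (mod 7); new modulus lcm = 119.
    Write x = 0 + 17·t and substitute into x ≡ 5 (mod 7): 17·t ≡ 5 − 0 = 5 (mod 7).
    Reduce coefficients mod 7: 3·t ≡ 5 (mod 7).
    The inverse of 3 mod 7 is 5 (since 3·5 = 15 = 2·7 + 1), so t ≡ 5·5 = 25 ≡ 4 (mod 7).
    Then x = 0 + 17·4 = 68, valid modulo lcm(17, 7) = 119: x ≡ 68 (mod 119).
  Combine with x ≡ 7 (mod 16); new modulus lcm = 1904.
    Write x = 68 + 119·t and substitute into x ≡ 7 (mod 16): 119·t ≡ 7 − 68 = -61 (mod 16).
    Reduce coefficients mod 16: 7·t ≡ 3 (mod 16).
    The inverse of 7 mod 16 is 7 (since 7·7 = 49 = 3·16 + 1), so t ≡ 7·3 = 21 ≡ 5 (mod 16).
    Then x = 68 + 119·5 = 663, valid modulo lcm(119, 16) = 1904: x ≡ 663 (mod 1904).
  Combine with x ≡ 1 (mod 19); new modulus lcm = 36176.
    Write x = 663 + 1904·t and substitute into x ≡ 1 (mod 19): 1904·t ≡ 1 − 663 = -662 (mod 19).
    Reduce coefficients mod 19: 4·t ≡ 3 (mod 19).
    The inverse of 4 mod 19 is 5 (since 4·5 = 20 = 1·19 + 1), so t ≡ 5·3 = 15 ≡ 15 (mod 19).
    Then x = 663 + 1904·15 = 29223, valid modulo lcm(1904, 19) = 36176: x ≡ 29223 (mod 36176).
Verify against each original: 29223 mod 17 = 0, 29223 mod 7 = 5, 29223 mod 16 = 7, 29223 mod 19 = 1.

x ≡ 29223 (mod 36176).


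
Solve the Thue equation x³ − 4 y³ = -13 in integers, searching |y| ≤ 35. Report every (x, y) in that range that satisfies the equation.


The equation is x³ - 4y³ = -13. For fixed y, x³ = 4·y³ − 13, so a solution requires the RHS to be a perfect cube.
Strategy: iterate y from -35 to 35, compute RHS = 4·y³ − 13, and check whether it is a (positive or negative) perfect cube.
Check small values of y:
  y = 0: RHS = -13 is not a perfect cube.
  y = 1: RHS = -9 is not a perfect cube.
  y = -1: RHS = -17 is not a perfect cube.
  y = 2: RHS = 19 is not a perfect cube.
  y = -2: RHS = -45 is not a perfect cube.
  y = 3: RHS = 95 is not a perfect cube.
  y = -3: RHS = -121 is not a perfect cube.
Continuing the search up to |y| = 35 finds no solutions either.
No (x, y) in the scanned range satisfies the equation.

No integer solutions with |y| ≤ 35.


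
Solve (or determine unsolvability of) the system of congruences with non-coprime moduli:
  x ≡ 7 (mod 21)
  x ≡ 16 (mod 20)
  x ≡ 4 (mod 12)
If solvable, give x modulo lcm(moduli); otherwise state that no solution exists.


Moduli 21, 20, 12 are not pairwise coprime, so CRT works modulo lcm(m_i) when all pairwise compatibility conditions hold.
Pairwise compatibility: gcd(m_i, m_j) must divide a_i - a_j for every pair.
Merge one congruence at a time:
  Start: x ≡ 7 (mod 21).
  Combine with x ≡ 16 (mod 20): gcd(21, 20) = 1; 16 - 7 = 9, which IS divisible by 1, so compatible.
    Write x = 7 + 21·t and substitute into x ≡ 16 (mod 20): 21·t ≡ 16 − 7 = 9 (mod 20).
    Reduce coefficients mod 20: 1·t ≡ 9 (mod 20).
    So t ≡ 9 (mod 20).
    Then x = 7 + 21·9 = 196, valid modulo lcm(21, 20) = 420: x ≡ 196 (mod 420).
  Combine with x ≡ 4 (mod 12): gcd(420, 12) = 12; 4 - 196 = -192, which IS divisible by 12, so compatible.
    Write x = 196 + 420·t and substitute into x ≡ 4 (mod 12): 420·t ≡ 4 − 196 = -192 (mod 12).
    Divide the congruence (and modulus) by g = 12: 35·t ≡ -16 (mod 1).
    Modulo 1 every t works; take t = 0.
    Then x = 196 + 420·0 = 196, valid modulo lcm(420, 12) = 420: x ≡ 196 (mod 420).
Verify: 196 mod 21 = 7, 196 mod 20 = 16, 196 mod 12 = 4.

x ≡ 196 (mod 420).


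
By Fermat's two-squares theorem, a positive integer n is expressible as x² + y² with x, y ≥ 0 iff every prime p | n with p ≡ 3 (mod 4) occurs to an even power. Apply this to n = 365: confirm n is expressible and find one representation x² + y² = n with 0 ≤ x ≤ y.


Step 1: Factor n = 365 = 5 · 73.
Step 2: Check the mod-4 condition on each prime factor: 5 ≡ 1 (mod 4), exponent 1; 73 ≡ 1 (mod 4), exponent 1.
All primes ≡ 3 (mod 4) appear to even exponent (or don't appear), so by the two-squares theorem n IS expressible as a sum of two squares.
Step 3: Build a representation. Here n = 5 · 73 is a product of primes ≡ 1 (mod 4). Each prime p ≡ 1 (mod 4) is itself a sum of two squares; find a² by testing p − a² for a perfect square:
  5: 5 − 1² = 4 = 2² ⇒ 5 = 1² + 2².
  73: 73 − 1² = 72, 73 − 2² = 69, 73 − 3² = 64 = 8² ⇒ 73 = 3² + 8².
  Combine using the Brahmagupta–Fibonacci identity (a² + b²)(c² + d²) = (ac − bd)² + (ad + bc)² = (ac + bd)² + (ad − bc)²:
  5 · 73 = 365: from (1² + 2²)(3² + 8²), take (1·3 − 2·8, 1·8 + 2·3) = (3 − 16, 8 + 6) = (-13, 14); dropping signs (only squares matter) gives (13, 14); check 13² + 14² = 169 + 196 = 365 ✓.
Step 4: Order so x ≤ y and verify: 13² + 14² = 169 + 196 = 365 = n. ✓

n = 365 = 13² + 14² (one valid representation with x ≤ y).


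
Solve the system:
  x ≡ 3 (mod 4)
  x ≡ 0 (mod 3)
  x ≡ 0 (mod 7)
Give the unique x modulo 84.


Moduli 4, 3, 7 are pairwise coprime; by CRT there is a unique solution modulo M = 4 · 3 · 7 = 84.
Solve pairwise, accumulating the modulus:
  Start with x ≡ 3 (mod 4).
  Combine with x ≡ 0 (mod 3): since gcd(4, 3) = 1, we get a unique residue mod 12.
    Write x = 3 + 4·t and substitute into x ≡ 0 (mod 3): 4·t ≡ 0 − 3 = -3 (mod 3).
    Reduce coefficients mod 3: 1·t ≡ 0 (mod 3).
    So t ≡ 0 (mod 3).
    Then x = 3 + 4·0 = 3, valid modulo lcm(4, 3) = 12: x ≡ 3 (mod 12).
  Combine with x ≡ 0 (mod 7): since gcd(12, 7) = 1, we get a unique residue mod 84.
    Write x = 3 + 12·t and substitute into x ≡ 0 (mod 7): 12·t ≡ 0 − 3 = -3 (mod 7).
    Reduce coefficients mod 7: 5·t ≡ 4 (mod 7).
    The inverse of 5 mod 7 is 3 (since 5·3 = 15 = 2·7 + 1), so t ≡ 3·4 = 12 ≡ 5 (mod 7).
    Then x = 3 + 12·5 = 63, valid modulo lcm(12, 7) = 84: x ≡ 63 (mod 84).
Verify: 63 mod 4 = 3 ✓, 63 mod 3 = 0 ✓, 63 mod 7 = 0 ✓.

x ≡ 63 (mod 84).


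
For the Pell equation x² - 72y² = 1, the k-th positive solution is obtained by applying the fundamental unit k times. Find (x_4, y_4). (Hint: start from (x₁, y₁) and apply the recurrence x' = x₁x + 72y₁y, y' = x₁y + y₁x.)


Step 1: Find the fundamental solution (x₁, y₁) of x² - 72y² = 1.
  Expand √72 as a continued fraction. a₀ = ⌊√72⌋ = 8; iterate m_{k+1} = d_k·a_k − m_k, d_{k+1} = (72 − m_{k+1}²)/d_k, a_{k+1} = ⌊(a₀ + m_{k+1})/d_{k+1}⌋ (starting m₀ = 0, d₀ = 1), with convergents p_k = a_k·p_{k-1} + p_{k-2}, q_k = a_k·q_{k-1} + q_{k-2} (p₋₁ = 1, q₋₁ = 0):
  k = 0: a₀ = 8; p₀/q₀ = 8/1; p₀² − 72·q₀² = 64 − 72 = -8.
  k = 1: m = 8, d = 8, a = ⌊(8 + 8)/8⌋ = 2; p/q = (2·8 + 1)/(2·1 + 0) = 17/2; p² − 72·q² = 289 − 288 = 1.
  The first convergent with p² − 72·q² = 1 gives the fundamental solution (x₁, y₁) = (17, 2).
Step 2: Apply the recurrence (x_{n+1}, y_{n+1}) = (x₁x_n + 72y₁y_n, x₁y_n + y₁x_n) repeatedly.
  From (x_1, y_1) = (17, 2): x_2 = 17·17 + 72·2·2 = 577; y_2 = 17·2 + 2·17 = 68.
  From (x_2, y_2) = (577, 68): x_3 = 17·577 + 72·2·68 = 19601; y_3 = 17·68 + 2·577 = 2310.
  From (x_3, y_3) = (19601, 2310): x_4 = 17·19601 + 72·2·2310 = 665857; y_4 = 17·2310 + 2·19601 = 78472.
Step 3: Verify x_4² - 72·y_4² = 443365544449 - 443365544448 = 1 (should be 1). ✓

(x_1, y_1) = (17, 2); (x_4, y_4) = (665857, 78472).
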